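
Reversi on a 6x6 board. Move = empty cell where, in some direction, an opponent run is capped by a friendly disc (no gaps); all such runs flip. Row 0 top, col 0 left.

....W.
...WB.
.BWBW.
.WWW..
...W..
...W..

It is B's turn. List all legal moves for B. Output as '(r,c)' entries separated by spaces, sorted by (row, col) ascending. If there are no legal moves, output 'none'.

Answer: (0,3) (1,2) (2,5) (3,4) (4,1) (5,4)

Derivation:
(0,2): no bracket -> illegal
(0,3): flips 1 -> legal
(0,5): no bracket -> illegal
(1,1): no bracket -> illegal
(1,2): flips 1 -> legal
(1,5): no bracket -> illegal
(2,0): no bracket -> illegal
(2,5): flips 1 -> legal
(3,0): no bracket -> illegal
(3,4): flips 1 -> legal
(3,5): no bracket -> illegal
(4,0): no bracket -> illegal
(4,1): flips 2 -> legal
(4,2): no bracket -> illegal
(4,4): no bracket -> illegal
(5,2): no bracket -> illegal
(5,4): flips 2 -> legal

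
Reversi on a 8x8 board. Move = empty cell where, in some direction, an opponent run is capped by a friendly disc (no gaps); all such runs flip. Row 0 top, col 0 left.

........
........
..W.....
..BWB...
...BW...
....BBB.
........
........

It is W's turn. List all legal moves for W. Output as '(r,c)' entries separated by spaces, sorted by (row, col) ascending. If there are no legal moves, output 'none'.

Answer: (2,4) (3,1) (3,5) (4,2) (5,3) (6,4) (6,6)

Derivation:
(2,1): no bracket -> illegal
(2,3): no bracket -> illegal
(2,4): flips 1 -> legal
(2,5): no bracket -> illegal
(3,1): flips 1 -> legal
(3,5): flips 1 -> legal
(4,1): no bracket -> illegal
(4,2): flips 2 -> legal
(4,5): no bracket -> illegal
(4,6): no bracket -> illegal
(4,7): no bracket -> illegal
(5,2): no bracket -> illegal
(5,3): flips 1 -> legal
(5,7): no bracket -> illegal
(6,3): no bracket -> illegal
(6,4): flips 1 -> legal
(6,5): no bracket -> illegal
(6,6): flips 1 -> legal
(6,7): no bracket -> illegal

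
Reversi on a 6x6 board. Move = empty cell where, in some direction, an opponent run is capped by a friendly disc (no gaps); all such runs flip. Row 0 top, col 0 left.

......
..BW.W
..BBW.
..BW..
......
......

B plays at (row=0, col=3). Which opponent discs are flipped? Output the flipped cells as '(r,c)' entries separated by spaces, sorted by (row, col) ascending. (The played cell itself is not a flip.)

Dir NW: edge -> no flip
Dir N: edge -> no flip
Dir NE: edge -> no flip
Dir W: first cell '.' (not opp) -> no flip
Dir E: first cell '.' (not opp) -> no flip
Dir SW: first cell 'B' (not opp) -> no flip
Dir S: opp run (1,3) capped by B -> flip
Dir SE: first cell '.' (not opp) -> no flip

Answer: (1,3)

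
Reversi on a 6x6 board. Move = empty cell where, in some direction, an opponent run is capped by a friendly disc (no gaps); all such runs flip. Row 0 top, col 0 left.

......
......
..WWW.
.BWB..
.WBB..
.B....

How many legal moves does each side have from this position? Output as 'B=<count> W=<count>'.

-- B to move --
(1,1): flips 1 -> legal
(1,2): flips 2 -> legal
(1,3): flips 2 -> legal
(1,4): no bracket -> illegal
(1,5): flips 1 -> legal
(2,1): flips 1 -> legal
(2,5): no bracket -> illegal
(3,0): no bracket -> illegal
(3,4): no bracket -> illegal
(3,5): no bracket -> illegal
(4,0): flips 1 -> legal
(5,0): no bracket -> illegal
(5,2): no bracket -> illegal
B mobility = 6
-- W to move --
(2,0): no bracket -> illegal
(2,1): flips 1 -> legal
(3,0): flips 1 -> legal
(3,4): flips 1 -> legal
(4,0): flips 1 -> legal
(4,4): flips 3 -> legal
(5,0): no bracket -> illegal
(5,2): flips 1 -> legal
(5,3): flips 2 -> legal
(5,4): flips 1 -> legal
W mobility = 8

Answer: B=6 W=8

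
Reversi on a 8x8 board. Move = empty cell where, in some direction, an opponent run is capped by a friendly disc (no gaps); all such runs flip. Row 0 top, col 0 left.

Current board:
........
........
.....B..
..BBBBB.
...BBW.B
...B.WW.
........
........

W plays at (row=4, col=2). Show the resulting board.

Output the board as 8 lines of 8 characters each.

Answer: ........
........
.....B..
..BBBBB.
..WWWW.B
...B.WW.
........
........

Derivation:
Place W at (4,2); scan 8 dirs for brackets.
Dir NW: first cell '.' (not opp) -> no flip
Dir N: opp run (3,2), next='.' -> no flip
Dir NE: opp run (3,3), next='.' -> no flip
Dir W: first cell '.' (not opp) -> no flip
Dir E: opp run (4,3) (4,4) capped by W -> flip
Dir SW: first cell '.' (not opp) -> no flip
Dir S: first cell '.' (not opp) -> no flip
Dir SE: opp run (5,3), next='.' -> no flip
All flips: (4,3) (4,4)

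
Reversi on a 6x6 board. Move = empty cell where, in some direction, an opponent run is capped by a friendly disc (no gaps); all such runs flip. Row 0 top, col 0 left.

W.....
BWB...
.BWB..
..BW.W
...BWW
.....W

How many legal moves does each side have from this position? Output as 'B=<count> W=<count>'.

Answer: B=2 W=7

Derivation:
-- B to move --
(0,1): flips 1 -> legal
(0,2): no bracket -> illegal
(1,3): no bracket -> illegal
(2,0): no bracket -> illegal
(2,4): no bracket -> illegal
(2,5): no bracket -> illegal
(3,1): no bracket -> illegal
(3,4): flips 1 -> legal
(4,2): no bracket -> illegal
(5,3): no bracket -> illegal
(5,4): no bracket -> illegal
B mobility = 2
-- W to move --
(0,1): no bracket -> illegal
(0,2): flips 1 -> legal
(0,3): no bracket -> illegal
(1,3): flips 2 -> legal
(1,4): no bracket -> illegal
(2,0): flips 2 -> legal
(2,4): flips 1 -> legal
(3,0): no bracket -> illegal
(3,1): flips 2 -> legal
(3,4): no bracket -> illegal
(4,1): no bracket -> illegal
(4,2): flips 2 -> legal
(5,2): no bracket -> illegal
(5,3): flips 1 -> legal
(5,4): no bracket -> illegal
W mobility = 7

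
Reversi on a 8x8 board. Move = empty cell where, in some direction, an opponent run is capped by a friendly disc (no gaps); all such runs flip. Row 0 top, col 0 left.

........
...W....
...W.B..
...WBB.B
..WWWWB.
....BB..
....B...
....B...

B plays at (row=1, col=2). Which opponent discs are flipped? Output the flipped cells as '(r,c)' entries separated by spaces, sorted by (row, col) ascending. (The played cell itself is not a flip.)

Dir NW: first cell '.' (not opp) -> no flip
Dir N: first cell '.' (not opp) -> no flip
Dir NE: first cell '.' (not opp) -> no flip
Dir W: first cell '.' (not opp) -> no flip
Dir E: opp run (1,3), next='.' -> no flip
Dir SW: first cell '.' (not opp) -> no flip
Dir S: first cell '.' (not opp) -> no flip
Dir SE: opp run (2,3) capped by B -> flip

Answer: (2,3)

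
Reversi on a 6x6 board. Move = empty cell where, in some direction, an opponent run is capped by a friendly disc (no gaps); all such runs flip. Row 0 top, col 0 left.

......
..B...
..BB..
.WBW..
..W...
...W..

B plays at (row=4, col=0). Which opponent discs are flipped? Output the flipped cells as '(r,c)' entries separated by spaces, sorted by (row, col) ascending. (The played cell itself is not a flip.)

Dir NW: edge -> no flip
Dir N: first cell '.' (not opp) -> no flip
Dir NE: opp run (3,1) capped by B -> flip
Dir W: edge -> no flip
Dir E: first cell '.' (not opp) -> no flip
Dir SW: edge -> no flip
Dir S: first cell '.' (not opp) -> no flip
Dir SE: first cell '.' (not opp) -> no flip

Answer: (3,1)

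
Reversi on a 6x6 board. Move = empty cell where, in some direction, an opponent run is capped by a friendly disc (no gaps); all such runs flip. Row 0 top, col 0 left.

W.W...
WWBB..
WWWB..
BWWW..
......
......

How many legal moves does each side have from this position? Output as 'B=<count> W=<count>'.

Answer: B=5 W=5

Derivation:
-- B to move --
(0,1): no bracket -> illegal
(0,3): no bracket -> illegal
(2,4): no bracket -> illegal
(3,4): flips 3 -> legal
(4,0): flips 2 -> legal
(4,1): flips 1 -> legal
(4,2): flips 2 -> legal
(4,3): flips 1 -> legal
(4,4): no bracket -> illegal
B mobility = 5
-- W to move --
(0,1): no bracket -> illegal
(0,3): flips 3 -> legal
(0,4): flips 1 -> legal
(1,4): flips 3 -> legal
(2,4): flips 2 -> legal
(3,4): no bracket -> illegal
(4,0): flips 1 -> legal
(4,1): no bracket -> illegal
W mobility = 5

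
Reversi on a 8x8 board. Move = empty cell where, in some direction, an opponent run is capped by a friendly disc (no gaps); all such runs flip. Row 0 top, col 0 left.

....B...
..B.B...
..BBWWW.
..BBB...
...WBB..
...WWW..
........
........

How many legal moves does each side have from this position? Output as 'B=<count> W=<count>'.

Answer: B=11 W=8

Derivation:
-- B to move --
(1,3): no bracket -> illegal
(1,5): flips 1 -> legal
(1,6): flips 1 -> legal
(1,7): no bracket -> illegal
(2,7): flips 3 -> legal
(3,5): no bracket -> illegal
(3,6): flips 1 -> legal
(3,7): no bracket -> illegal
(4,2): flips 1 -> legal
(4,6): no bracket -> illegal
(5,2): flips 1 -> legal
(5,6): no bracket -> illegal
(6,2): flips 1 -> legal
(6,3): flips 3 -> legal
(6,4): flips 1 -> legal
(6,5): flips 3 -> legal
(6,6): flips 1 -> legal
B mobility = 11
-- W to move --
(0,1): no bracket -> illegal
(0,2): no bracket -> illegal
(0,3): flips 1 -> legal
(0,5): no bracket -> illegal
(1,1): flips 3 -> legal
(1,3): flips 2 -> legal
(1,5): no bracket -> illegal
(2,1): flips 3 -> legal
(3,1): no bracket -> illegal
(3,5): flips 2 -> legal
(3,6): flips 1 -> legal
(4,1): no bracket -> illegal
(4,2): flips 1 -> legal
(4,6): flips 2 -> legal
(5,6): no bracket -> illegal
W mobility = 8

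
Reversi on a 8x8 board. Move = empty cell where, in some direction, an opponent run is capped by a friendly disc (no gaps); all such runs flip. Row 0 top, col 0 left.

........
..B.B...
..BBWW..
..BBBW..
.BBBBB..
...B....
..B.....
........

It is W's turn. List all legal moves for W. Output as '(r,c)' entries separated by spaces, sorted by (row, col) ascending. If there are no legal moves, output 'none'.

(0,1): no bracket -> illegal
(0,2): no bracket -> illegal
(0,3): flips 1 -> legal
(0,4): flips 1 -> legal
(0,5): no bracket -> illegal
(1,1): no bracket -> illegal
(1,3): no bracket -> illegal
(1,5): no bracket -> illegal
(2,1): flips 2 -> legal
(3,0): no bracket -> illegal
(3,1): flips 3 -> legal
(3,6): no bracket -> illegal
(4,0): no bracket -> illegal
(4,6): no bracket -> illegal
(5,0): no bracket -> illegal
(5,1): flips 2 -> legal
(5,2): flips 2 -> legal
(5,4): flips 2 -> legal
(5,5): flips 1 -> legal
(5,6): no bracket -> illegal
(6,1): no bracket -> illegal
(6,3): no bracket -> illegal
(6,4): no bracket -> illegal
(7,1): flips 3 -> legal
(7,2): no bracket -> illegal
(7,3): no bracket -> illegal

Answer: (0,3) (0,4) (2,1) (3,1) (5,1) (5,2) (5,4) (5,5) (7,1)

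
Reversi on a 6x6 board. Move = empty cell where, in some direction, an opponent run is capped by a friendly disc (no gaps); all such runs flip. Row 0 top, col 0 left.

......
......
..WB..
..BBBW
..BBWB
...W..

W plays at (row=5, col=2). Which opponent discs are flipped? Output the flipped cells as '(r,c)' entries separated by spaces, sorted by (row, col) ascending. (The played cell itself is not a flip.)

Dir NW: first cell '.' (not opp) -> no flip
Dir N: opp run (4,2) (3,2) capped by W -> flip
Dir NE: opp run (4,3) (3,4), next='.' -> no flip
Dir W: first cell '.' (not opp) -> no flip
Dir E: first cell 'W' (not opp) -> no flip
Dir SW: edge -> no flip
Dir S: edge -> no flip
Dir SE: edge -> no flip

Answer: (3,2) (4,2)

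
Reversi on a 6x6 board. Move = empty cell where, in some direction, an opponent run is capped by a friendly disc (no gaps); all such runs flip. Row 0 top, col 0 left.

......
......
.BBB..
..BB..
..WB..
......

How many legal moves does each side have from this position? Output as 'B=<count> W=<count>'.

Answer: B=3 W=3

Derivation:
-- B to move --
(3,1): no bracket -> illegal
(4,1): flips 1 -> legal
(5,1): flips 1 -> legal
(5,2): flips 1 -> legal
(5,3): no bracket -> illegal
B mobility = 3
-- W to move --
(1,0): no bracket -> illegal
(1,1): no bracket -> illegal
(1,2): flips 2 -> legal
(1,3): no bracket -> illegal
(1,4): no bracket -> illegal
(2,0): no bracket -> illegal
(2,4): flips 1 -> legal
(3,0): no bracket -> illegal
(3,1): no bracket -> illegal
(3,4): no bracket -> illegal
(4,1): no bracket -> illegal
(4,4): flips 1 -> legal
(5,2): no bracket -> illegal
(5,3): no bracket -> illegal
(5,4): no bracket -> illegal
W mobility = 3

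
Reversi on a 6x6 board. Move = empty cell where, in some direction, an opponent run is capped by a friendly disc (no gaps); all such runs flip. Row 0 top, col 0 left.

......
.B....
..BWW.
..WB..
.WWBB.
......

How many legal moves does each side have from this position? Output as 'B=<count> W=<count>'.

-- B to move --
(1,2): no bracket -> illegal
(1,3): flips 1 -> legal
(1,4): no bracket -> illegal
(1,5): flips 1 -> legal
(2,1): flips 1 -> legal
(2,5): flips 2 -> legal
(3,0): no bracket -> illegal
(3,1): flips 1 -> legal
(3,4): no bracket -> illegal
(3,5): no bracket -> illegal
(4,0): flips 2 -> legal
(5,0): no bracket -> illegal
(5,1): flips 1 -> legal
(5,2): flips 2 -> legal
(5,3): no bracket -> illegal
B mobility = 8
-- W to move --
(0,0): no bracket -> illegal
(0,1): no bracket -> illegal
(0,2): no bracket -> illegal
(1,0): no bracket -> illegal
(1,2): flips 1 -> legal
(1,3): no bracket -> illegal
(2,0): no bracket -> illegal
(2,1): flips 1 -> legal
(3,1): no bracket -> illegal
(3,4): flips 1 -> legal
(3,5): no bracket -> illegal
(4,5): flips 2 -> legal
(5,2): no bracket -> illegal
(5,3): flips 2 -> legal
(5,4): flips 1 -> legal
(5,5): no bracket -> illegal
W mobility = 6

Answer: B=8 W=6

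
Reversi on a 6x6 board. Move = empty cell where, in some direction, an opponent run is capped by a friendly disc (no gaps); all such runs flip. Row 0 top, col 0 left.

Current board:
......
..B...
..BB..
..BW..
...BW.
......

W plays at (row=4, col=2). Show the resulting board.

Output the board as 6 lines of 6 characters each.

Place W at (4,2); scan 8 dirs for brackets.
Dir NW: first cell '.' (not opp) -> no flip
Dir N: opp run (3,2) (2,2) (1,2), next='.' -> no flip
Dir NE: first cell 'W' (not opp) -> no flip
Dir W: first cell '.' (not opp) -> no flip
Dir E: opp run (4,3) capped by W -> flip
Dir SW: first cell '.' (not opp) -> no flip
Dir S: first cell '.' (not opp) -> no flip
Dir SE: first cell '.' (not opp) -> no flip
All flips: (4,3)

Answer: ......
..B...
..BB..
..BW..
..WWW.
......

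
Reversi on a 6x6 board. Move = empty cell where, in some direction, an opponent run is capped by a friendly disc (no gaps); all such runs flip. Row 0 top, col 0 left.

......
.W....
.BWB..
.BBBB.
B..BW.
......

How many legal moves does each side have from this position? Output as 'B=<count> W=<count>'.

-- B to move --
(0,0): flips 2 -> legal
(0,1): flips 1 -> legal
(0,2): no bracket -> illegal
(1,0): no bracket -> illegal
(1,2): flips 1 -> legal
(1,3): flips 1 -> legal
(2,0): no bracket -> illegal
(3,5): no bracket -> illegal
(4,5): flips 1 -> legal
(5,3): no bracket -> illegal
(5,4): flips 1 -> legal
(5,5): flips 1 -> legal
B mobility = 7
-- W to move --
(1,0): no bracket -> illegal
(1,2): no bracket -> illegal
(1,3): no bracket -> illegal
(1,4): no bracket -> illegal
(2,0): flips 1 -> legal
(2,4): flips 2 -> legal
(2,5): no bracket -> illegal
(3,0): no bracket -> illegal
(3,5): no bracket -> illegal
(4,1): flips 2 -> legal
(4,2): flips 2 -> legal
(4,5): no bracket -> illegal
(5,0): no bracket -> illegal
(5,1): no bracket -> illegal
(5,2): no bracket -> illegal
(5,3): no bracket -> illegal
(5,4): no bracket -> illegal
W mobility = 4

Answer: B=7 W=4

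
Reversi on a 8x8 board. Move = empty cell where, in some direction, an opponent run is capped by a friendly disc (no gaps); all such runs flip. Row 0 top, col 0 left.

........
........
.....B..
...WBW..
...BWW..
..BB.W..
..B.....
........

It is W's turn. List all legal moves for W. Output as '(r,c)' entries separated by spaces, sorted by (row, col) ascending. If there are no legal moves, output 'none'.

Answer: (1,5) (2,3) (2,4) (4,2) (6,3) (7,1)

Derivation:
(1,4): no bracket -> illegal
(1,5): flips 1 -> legal
(1,6): no bracket -> illegal
(2,3): flips 1 -> legal
(2,4): flips 1 -> legal
(2,6): no bracket -> illegal
(3,2): no bracket -> illegal
(3,6): no bracket -> illegal
(4,1): no bracket -> illegal
(4,2): flips 1 -> legal
(5,1): no bracket -> illegal
(5,4): no bracket -> illegal
(6,1): no bracket -> illegal
(6,3): flips 2 -> legal
(6,4): no bracket -> illegal
(7,1): flips 2 -> legal
(7,2): no bracket -> illegal
(7,3): no bracket -> illegal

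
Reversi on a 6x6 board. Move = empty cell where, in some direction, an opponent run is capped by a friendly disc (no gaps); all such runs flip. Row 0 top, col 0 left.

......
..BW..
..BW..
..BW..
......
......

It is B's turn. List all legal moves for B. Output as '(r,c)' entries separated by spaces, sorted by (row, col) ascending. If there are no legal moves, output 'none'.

Answer: (0,4) (1,4) (2,4) (3,4) (4,4)

Derivation:
(0,2): no bracket -> illegal
(0,3): no bracket -> illegal
(0,4): flips 1 -> legal
(1,4): flips 2 -> legal
(2,4): flips 1 -> legal
(3,4): flips 2 -> legal
(4,2): no bracket -> illegal
(4,3): no bracket -> illegal
(4,4): flips 1 -> legal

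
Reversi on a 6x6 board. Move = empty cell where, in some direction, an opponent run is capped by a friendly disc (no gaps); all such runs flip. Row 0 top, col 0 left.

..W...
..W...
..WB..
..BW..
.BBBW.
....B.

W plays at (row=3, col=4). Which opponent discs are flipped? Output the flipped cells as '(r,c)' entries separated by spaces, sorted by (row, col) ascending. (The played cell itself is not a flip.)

Answer: (2,3)

Derivation:
Dir NW: opp run (2,3) capped by W -> flip
Dir N: first cell '.' (not opp) -> no flip
Dir NE: first cell '.' (not opp) -> no flip
Dir W: first cell 'W' (not opp) -> no flip
Dir E: first cell '.' (not opp) -> no flip
Dir SW: opp run (4,3), next='.' -> no flip
Dir S: first cell 'W' (not opp) -> no flip
Dir SE: first cell '.' (not opp) -> no flip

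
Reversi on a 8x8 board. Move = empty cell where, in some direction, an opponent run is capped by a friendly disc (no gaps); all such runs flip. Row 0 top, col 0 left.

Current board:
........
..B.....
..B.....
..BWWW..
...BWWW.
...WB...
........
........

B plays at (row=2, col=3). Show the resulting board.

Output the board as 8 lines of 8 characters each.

Place B at (2,3); scan 8 dirs for brackets.
Dir NW: first cell 'B' (not opp) -> no flip
Dir N: first cell '.' (not opp) -> no flip
Dir NE: first cell '.' (not opp) -> no flip
Dir W: first cell 'B' (not opp) -> no flip
Dir E: first cell '.' (not opp) -> no flip
Dir SW: first cell 'B' (not opp) -> no flip
Dir S: opp run (3,3) capped by B -> flip
Dir SE: opp run (3,4) (4,5), next='.' -> no flip
All flips: (3,3)

Answer: ........
..B.....
..BB....
..BBWW..
...BWWW.
...WB...
........
........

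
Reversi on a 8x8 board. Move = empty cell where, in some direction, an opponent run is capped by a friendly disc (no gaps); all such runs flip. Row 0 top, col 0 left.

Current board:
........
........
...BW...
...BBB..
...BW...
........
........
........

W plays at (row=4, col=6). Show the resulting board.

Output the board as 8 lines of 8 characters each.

Answer: ........
........
...BW...
...BBW..
...BW.W.
........
........
........

Derivation:
Place W at (4,6); scan 8 dirs for brackets.
Dir NW: opp run (3,5) capped by W -> flip
Dir N: first cell '.' (not opp) -> no flip
Dir NE: first cell '.' (not opp) -> no flip
Dir W: first cell '.' (not opp) -> no flip
Dir E: first cell '.' (not opp) -> no flip
Dir SW: first cell '.' (not opp) -> no flip
Dir S: first cell '.' (not opp) -> no flip
Dir SE: first cell '.' (not opp) -> no flip
All flips: (3,5)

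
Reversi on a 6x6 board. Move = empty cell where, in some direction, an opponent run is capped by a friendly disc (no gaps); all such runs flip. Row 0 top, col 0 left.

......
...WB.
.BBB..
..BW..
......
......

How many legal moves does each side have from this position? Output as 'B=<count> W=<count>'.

Answer: B=6 W=3

Derivation:
-- B to move --
(0,2): no bracket -> illegal
(0,3): flips 1 -> legal
(0,4): flips 1 -> legal
(1,2): flips 1 -> legal
(2,4): no bracket -> illegal
(3,4): flips 1 -> legal
(4,2): no bracket -> illegal
(4,3): flips 1 -> legal
(4,4): flips 1 -> legal
B mobility = 6
-- W to move --
(0,3): no bracket -> illegal
(0,4): no bracket -> illegal
(0,5): no bracket -> illegal
(1,0): no bracket -> illegal
(1,1): flips 1 -> legal
(1,2): no bracket -> illegal
(1,5): flips 1 -> legal
(2,0): no bracket -> illegal
(2,4): no bracket -> illegal
(2,5): no bracket -> illegal
(3,0): no bracket -> illegal
(3,1): flips 2 -> legal
(3,4): no bracket -> illegal
(4,1): no bracket -> illegal
(4,2): no bracket -> illegal
(4,3): no bracket -> illegal
W mobility = 3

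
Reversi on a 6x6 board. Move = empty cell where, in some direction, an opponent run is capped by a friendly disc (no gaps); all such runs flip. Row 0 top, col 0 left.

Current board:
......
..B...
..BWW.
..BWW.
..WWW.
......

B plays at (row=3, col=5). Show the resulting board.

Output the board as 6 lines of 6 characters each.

Place B at (3,5); scan 8 dirs for brackets.
Dir NW: opp run (2,4), next='.' -> no flip
Dir N: first cell '.' (not opp) -> no flip
Dir NE: edge -> no flip
Dir W: opp run (3,4) (3,3) capped by B -> flip
Dir E: edge -> no flip
Dir SW: opp run (4,4), next='.' -> no flip
Dir S: first cell '.' (not opp) -> no flip
Dir SE: edge -> no flip
All flips: (3,3) (3,4)

Answer: ......
..B...
..BWW.
..BBBB
..WWW.
......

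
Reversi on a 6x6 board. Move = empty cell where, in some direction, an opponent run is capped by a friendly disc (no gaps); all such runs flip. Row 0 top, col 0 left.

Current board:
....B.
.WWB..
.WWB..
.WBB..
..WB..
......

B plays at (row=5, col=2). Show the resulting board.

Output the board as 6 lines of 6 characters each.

Answer: ....B.
.WWB..
.WWB..
.WBB..
..BB..
..B...

Derivation:
Place B at (5,2); scan 8 dirs for brackets.
Dir NW: first cell '.' (not opp) -> no flip
Dir N: opp run (4,2) capped by B -> flip
Dir NE: first cell 'B' (not opp) -> no flip
Dir W: first cell '.' (not opp) -> no flip
Dir E: first cell '.' (not opp) -> no flip
Dir SW: edge -> no flip
Dir S: edge -> no flip
Dir SE: edge -> no flip
All flips: (4,2)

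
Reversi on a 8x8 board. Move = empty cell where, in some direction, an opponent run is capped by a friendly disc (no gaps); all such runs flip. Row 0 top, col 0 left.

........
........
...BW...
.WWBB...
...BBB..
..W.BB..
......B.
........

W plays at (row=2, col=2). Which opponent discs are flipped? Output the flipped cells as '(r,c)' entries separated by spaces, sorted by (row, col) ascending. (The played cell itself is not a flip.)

Dir NW: first cell '.' (not opp) -> no flip
Dir N: first cell '.' (not opp) -> no flip
Dir NE: first cell '.' (not opp) -> no flip
Dir W: first cell '.' (not opp) -> no flip
Dir E: opp run (2,3) capped by W -> flip
Dir SW: first cell 'W' (not opp) -> no flip
Dir S: first cell 'W' (not opp) -> no flip
Dir SE: opp run (3,3) (4,4) (5,5) (6,6), next='.' -> no flip

Answer: (2,3)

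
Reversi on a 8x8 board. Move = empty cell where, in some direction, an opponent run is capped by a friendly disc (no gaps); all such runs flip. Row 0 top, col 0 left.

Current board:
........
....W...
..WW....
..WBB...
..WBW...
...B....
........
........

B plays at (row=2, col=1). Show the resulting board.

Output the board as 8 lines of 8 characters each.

Place B at (2,1); scan 8 dirs for brackets.
Dir NW: first cell '.' (not opp) -> no flip
Dir N: first cell '.' (not opp) -> no flip
Dir NE: first cell '.' (not opp) -> no flip
Dir W: first cell '.' (not opp) -> no flip
Dir E: opp run (2,2) (2,3), next='.' -> no flip
Dir SW: first cell '.' (not opp) -> no flip
Dir S: first cell '.' (not opp) -> no flip
Dir SE: opp run (3,2) capped by B -> flip
All flips: (3,2)

Answer: ........
....W...
.BWW....
..BBB...
..WBW...
...B....
........
........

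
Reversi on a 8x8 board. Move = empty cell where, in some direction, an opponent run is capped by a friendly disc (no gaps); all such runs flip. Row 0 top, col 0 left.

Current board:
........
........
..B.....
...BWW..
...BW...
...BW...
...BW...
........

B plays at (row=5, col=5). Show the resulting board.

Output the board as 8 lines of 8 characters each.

Answer: ........
........
..B.....
...BWW..
...BB...
...BBB..
...BW...
........

Derivation:
Place B at (5,5); scan 8 dirs for brackets.
Dir NW: opp run (4,4) capped by B -> flip
Dir N: first cell '.' (not opp) -> no flip
Dir NE: first cell '.' (not opp) -> no flip
Dir W: opp run (5,4) capped by B -> flip
Dir E: first cell '.' (not opp) -> no flip
Dir SW: opp run (6,4), next='.' -> no flip
Dir S: first cell '.' (not opp) -> no flip
Dir SE: first cell '.' (not opp) -> no flip
All flips: (4,4) (5,4)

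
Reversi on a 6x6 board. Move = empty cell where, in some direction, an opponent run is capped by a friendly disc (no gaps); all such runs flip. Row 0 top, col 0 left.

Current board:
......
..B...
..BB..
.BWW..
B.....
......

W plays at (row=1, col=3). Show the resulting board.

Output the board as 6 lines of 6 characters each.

Place W at (1,3); scan 8 dirs for brackets.
Dir NW: first cell '.' (not opp) -> no flip
Dir N: first cell '.' (not opp) -> no flip
Dir NE: first cell '.' (not opp) -> no flip
Dir W: opp run (1,2), next='.' -> no flip
Dir E: first cell '.' (not opp) -> no flip
Dir SW: opp run (2,2) (3,1) (4,0), next=edge -> no flip
Dir S: opp run (2,3) capped by W -> flip
Dir SE: first cell '.' (not opp) -> no flip
All flips: (2,3)

Answer: ......
..BW..
..BW..
.BWW..
B.....
......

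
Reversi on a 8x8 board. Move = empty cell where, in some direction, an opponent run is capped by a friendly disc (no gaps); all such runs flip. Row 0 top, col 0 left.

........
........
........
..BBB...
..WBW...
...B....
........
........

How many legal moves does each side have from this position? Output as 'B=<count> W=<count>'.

Answer: B=8 W=4

Derivation:
-- B to move --
(3,1): flips 1 -> legal
(3,5): flips 1 -> legal
(4,1): flips 1 -> legal
(4,5): flips 1 -> legal
(5,1): flips 1 -> legal
(5,2): flips 1 -> legal
(5,4): flips 1 -> legal
(5,5): flips 1 -> legal
B mobility = 8
-- W to move --
(2,1): no bracket -> illegal
(2,2): flips 2 -> legal
(2,3): no bracket -> illegal
(2,4): flips 2 -> legal
(2,5): no bracket -> illegal
(3,1): no bracket -> illegal
(3,5): no bracket -> illegal
(4,1): no bracket -> illegal
(4,5): no bracket -> illegal
(5,2): no bracket -> illegal
(5,4): no bracket -> illegal
(6,2): flips 1 -> legal
(6,3): no bracket -> illegal
(6,4): flips 1 -> legal
W mobility = 4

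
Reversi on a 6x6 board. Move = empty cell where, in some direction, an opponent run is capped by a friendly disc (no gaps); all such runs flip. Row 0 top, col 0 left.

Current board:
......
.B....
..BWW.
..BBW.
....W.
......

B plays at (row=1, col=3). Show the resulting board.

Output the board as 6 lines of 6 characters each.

Answer: ......
.B.B..
..BBW.
..BBW.
....W.
......

Derivation:
Place B at (1,3); scan 8 dirs for brackets.
Dir NW: first cell '.' (not opp) -> no flip
Dir N: first cell '.' (not opp) -> no flip
Dir NE: first cell '.' (not opp) -> no flip
Dir W: first cell '.' (not opp) -> no flip
Dir E: first cell '.' (not opp) -> no flip
Dir SW: first cell 'B' (not opp) -> no flip
Dir S: opp run (2,3) capped by B -> flip
Dir SE: opp run (2,4), next='.' -> no flip
All flips: (2,3)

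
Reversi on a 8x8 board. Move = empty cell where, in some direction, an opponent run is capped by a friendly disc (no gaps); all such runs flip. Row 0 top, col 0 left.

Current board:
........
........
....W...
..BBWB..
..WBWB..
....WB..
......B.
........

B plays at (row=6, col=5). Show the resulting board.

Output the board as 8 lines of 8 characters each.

Answer: ........
........
....W...
..BBWB..
..WBWB..
....BB..
.....BB.
........

Derivation:
Place B at (6,5); scan 8 dirs for brackets.
Dir NW: opp run (5,4) capped by B -> flip
Dir N: first cell 'B' (not opp) -> no flip
Dir NE: first cell '.' (not opp) -> no flip
Dir W: first cell '.' (not opp) -> no flip
Dir E: first cell 'B' (not opp) -> no flip
Dir SW: first cell '.' (not opp) -> no flip
Dir S: first cell '.' (not opp) -> no flip
Dir SE: first cell '.' (not opp) -> no flip
All flips: (5,4)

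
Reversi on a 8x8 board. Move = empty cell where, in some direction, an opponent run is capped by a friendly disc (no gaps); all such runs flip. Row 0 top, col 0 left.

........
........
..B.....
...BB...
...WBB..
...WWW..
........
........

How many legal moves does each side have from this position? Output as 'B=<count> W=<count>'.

-- B to move --
(3,2): no bracket -> illegal
(4,2): flips 1 -> legal
(4,6): no bracket -> illegal
(5,2): flips 1 -> legal
(5,6): no bracket -> illegal
(6,2): flips 1 -> legal
(6,3): flips 3 -> legal
(6,4): flips 1 -> legal
(6,5): flips 1 -> legal
(6,6): flips 1 -> legal
B mobility = 7
-- W to move --
(1,1): flips 3 -> legal
(1,2): no bracket -> illegal
(1,3): no bracket -> illegal
(2,1): no bracket -> illegal
(2,3): flips 1 -> legal
(2,4): flips 2 -> legal
(2,5): flips 1 -> legal
(3,1): no bracket -> illegal
(3,2): no bracket -> illegal
(3,5): flips 2 -> legal
(3,6): flips 1 -> legal
(4,2): no bracket -> illegal
(4,6): flips 2 -> legal
(5,6): no bracket -> illegal
W mobility = 7

Answer: B=7 W=7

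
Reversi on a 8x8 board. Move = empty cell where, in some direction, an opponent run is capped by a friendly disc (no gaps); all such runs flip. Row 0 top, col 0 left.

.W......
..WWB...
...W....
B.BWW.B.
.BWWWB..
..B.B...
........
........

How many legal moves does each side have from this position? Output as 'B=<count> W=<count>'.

Answer: B=4 W=13

Derivation:
-- B to move --
(0,0): no bracket -> illegal
(0,2): no bracket -> illegal
(0,3): no bracket -> illegal
(0,4): no bracket -> illegal
(1,0): no bracket -> illegal
(1,1): flips 2 -> legal
(2,1): no bracket -> illegal
(2,2): no bracket -> illegal
(2,4): flips 2 -> legal
(2,5): flips 2 -> legal
(3,1): no bracket -> illegal
(3,5): flips 2 -> legal
(5,1): no bracket -> illegal
(5,3): no bracket -> illegal
(5,5): no bracket -> illegal
B mobility = 4
-- W to move --
(0,3): no bracket -> illegal
(0,4): no bracket -> illegal
(0,5): flips 1 -> legal
(1,5): flips 1 -> legal
(2,0): no bracket -> illegal
(2,1): flips 1 -> legal
(2,2): flips 1 -> legal
(2,4): no bracket -> illegal
(2,5): no bracket -> illegal
(2,6): no bracket -> illegal
(2,7): no bracket -> illegal
(3,1): flips 1 -> legal
(3,5): no bracket -> illegal
(3,7): no bracket -> illegal
(4,0): flips 1 -> legal
(4,6): flips 1 -> legal
(4,7): no bracket -> illegal
(5,0): flips 2 -> legal
(5,1): no bracket -> illegal
(5,3): no bracket -> illegal
(5,5): no bracket -> illegal
(5,6): flips 1 -> legal
(6,1): flips 1 -> legal
(6,2): flips 1 -> legal
(6,3): no bracket -> illegal
(6,4): flips 1 -> legal
(6,5): flips 1 -> legal
W mobility = 13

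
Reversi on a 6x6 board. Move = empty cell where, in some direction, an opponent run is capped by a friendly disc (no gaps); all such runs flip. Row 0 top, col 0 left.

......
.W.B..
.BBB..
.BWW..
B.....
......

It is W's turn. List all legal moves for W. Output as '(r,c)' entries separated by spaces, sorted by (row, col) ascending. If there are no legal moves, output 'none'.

Answer: (0,3) (1,0) (1,2) (1,4) (3,0) (4,1)

Derivation:
(0,2): no bracket -> illegal
(0,3): flips 2 -> legal
(0,4): no bracket -> illegal
(1,0): flips 1 -> legal
(1,2): flips 1 -> legal
(1,4): flips 1 -> legal
(2,0): no bracket -> illegal
(2,4): no bracket -> illegal
(3,0): flips 1 -> legal
(3,4): no bracket -> illegal
(4,1): flips 2 -> legal
(4,2): no bracket -> illegal
(5,0): no bracket -> illegal
(5,1): no bracket -> illegal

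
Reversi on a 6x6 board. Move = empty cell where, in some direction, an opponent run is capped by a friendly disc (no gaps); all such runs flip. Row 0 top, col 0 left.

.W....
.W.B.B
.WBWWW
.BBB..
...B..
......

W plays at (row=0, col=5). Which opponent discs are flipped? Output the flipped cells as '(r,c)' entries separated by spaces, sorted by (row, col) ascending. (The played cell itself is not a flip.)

Answer: (1,5)

Derivation:
Dir NW: edge -> no flip
Dir N: edge -> no flip
Dir NE: edge -> no flip
Dir W: first cell '.' (not opp) -> no flip
Dir E: edge -> no flip
Dir SW: first cell '.' (not opp) -> no flip
Dir S: opp run (1,5) capped by W -> flip
Dir SE: edge -> no flip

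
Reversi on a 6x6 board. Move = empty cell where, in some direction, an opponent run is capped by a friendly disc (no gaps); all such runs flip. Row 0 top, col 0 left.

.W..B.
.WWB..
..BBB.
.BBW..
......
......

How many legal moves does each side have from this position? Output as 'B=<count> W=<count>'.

-- B to move --
(0,0): flips 1 -> legal
(0,2): flips 1 -> legal
(0,3): no bracket -> illegal
(1,0): flips 2 -> legal
(2,0): no bracket -> illegal
(2,1): no bracket -> illegal
(3,4): flips 1 -> legal
(4,2): flips 1 -> legal
(4,3): flips 1 -> legal
(4,4): flips 1 -> legal
B mobility = 7
-- W to move --
(0,2): no bracket -> illegal
(0,3): flips 2 -> legal
(0,5): no bracket -> illegal
(1,4): flips 1 -> legal
(1,5): flips 1 -> legal
(2,0): no bracket -> illegal
(2,1): no bracket -> illegal
(2,5): no bracket -> illegal
(3,0): flips 2 -> legal
(3,4): flips 1 -> legal
(3,5): no bracket -> illegal
(4,0): no bracket -> illegal
(4,1): no bracket -> illegal
(4,2): flips 2 -> legal
(4,3): no bracket -> illegal
W mobility = 6

Answer: B=7 W=6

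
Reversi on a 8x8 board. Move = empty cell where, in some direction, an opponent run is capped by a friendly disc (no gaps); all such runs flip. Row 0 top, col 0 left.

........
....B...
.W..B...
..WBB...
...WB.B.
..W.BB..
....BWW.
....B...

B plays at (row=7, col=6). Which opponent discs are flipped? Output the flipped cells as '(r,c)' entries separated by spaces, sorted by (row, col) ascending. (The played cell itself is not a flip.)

Dir NW: opp run (6,5) capped by B -> flip
Dir N: opp run (6,6), next='.' -> no flip
Dir NE: first cell '.' (not opp) -> no flip
Dir W: first cell '.' (not opp) -> no flip
Dir E: first cell '.' (not opp) -> no flip
Dir SW: edge -> no flip
Dir S: edge -> no flip
Dir SE: edge -> no flip

Answer: (6,5)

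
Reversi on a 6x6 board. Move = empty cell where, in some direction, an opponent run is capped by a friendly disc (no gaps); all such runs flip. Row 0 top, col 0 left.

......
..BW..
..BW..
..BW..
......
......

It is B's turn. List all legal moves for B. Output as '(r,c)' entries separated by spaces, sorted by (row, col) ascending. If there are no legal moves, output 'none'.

(0,2): no bracket -> illegal
(0,3): no bracket -> illegal
(0,4): flips 1 -> legal
(1,4): flips 2 -> legal
(2,4): flips 1 -> legal
(3,4): flips 2 -> legal
(4,2): no bracket -> illegal
(4,3): no bracket -> illegal
(4,4): flips 1 -> legal

Answer: (0,4) (1,4) (2,4) (3,4) (4,4)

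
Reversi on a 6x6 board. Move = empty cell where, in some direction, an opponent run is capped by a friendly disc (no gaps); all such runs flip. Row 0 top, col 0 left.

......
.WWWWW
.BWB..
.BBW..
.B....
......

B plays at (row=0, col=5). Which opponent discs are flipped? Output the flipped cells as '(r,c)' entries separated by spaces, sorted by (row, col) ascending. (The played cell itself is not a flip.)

Answer: (1,4)

Derivation:
Dir NW: edge -> no flip
Dir N: edge -> no flip
Dir NE: edge -> no flip
Dir W: first cell '.' (not opp) -> no flip
Dir E: edge -> no flip
Dir SW: opp run (1,4) capped by B -> flip
Dir S: opp run (1,5), next='.' -> no flip
Dir SE: edge -> no flip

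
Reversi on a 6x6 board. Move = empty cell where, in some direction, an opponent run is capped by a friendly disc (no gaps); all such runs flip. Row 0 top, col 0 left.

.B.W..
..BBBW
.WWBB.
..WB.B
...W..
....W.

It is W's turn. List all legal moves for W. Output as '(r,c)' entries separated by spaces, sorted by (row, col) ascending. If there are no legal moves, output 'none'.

Answer: (0,2) (0,4) (0,5) (1,1) (2,5) (3,4) (4,2) (4,4)

Derivation:
(0,0): no bracket -> illegal
(0,2): flips 1 -> legal
(0,4): flips 1 -> legal
(0,5): flips 2 -> legal
(1,0): no bracket -> illegal
(1,1): flips 3 -> legal
(2,5): flips 3 -> legal
(3,4): flips 1 -> legal
(4,2): flips 2 -> legal
(4,4): flips 1 -> legal
(4,5): no bracket -> illegal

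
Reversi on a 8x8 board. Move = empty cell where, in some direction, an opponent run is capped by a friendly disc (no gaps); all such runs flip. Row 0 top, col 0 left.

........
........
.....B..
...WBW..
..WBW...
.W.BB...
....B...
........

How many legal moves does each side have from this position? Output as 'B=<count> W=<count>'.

Answer: B=7 W=6

Derivation:
-- B to move --
(2,2): no bracket -> illegal
(2,3): flips 1 -> legal
(2,4): no bracket -> illegal
(2,6): flips 2 -> legal
(3,1): flips 1 -> legal
(3,2): flips 1 -> legal
(3,6): flips 1 -> legal
(4,0): no bracket -> illegal
(4,1): flips 1 -> legal
(4,5): flips 2 -> legal
(4,6): no bracket -> illegal
(5,0): no bracket -> illegal
(5,2): no bracket -> illegal
(5,5): no bracket -> illegal
(6,0): no bracket -> illegal
(6,1): no bracket -> illegal
(6,2): no bracket -> illegal
B mobility = 7
-- W to move --
(1,4): no bracket -> illegal
(1,5): flips 1 -> legal
(1,6): no bracket -> illegal
(2,3): no bracket -> illegal
(2,4): flips 1 -> legal
(2,6): no bracket -> illegal
(3,2): no bracket -> illegal
(3,6): no bracket -> illegal
(4,5): no bracket -> illegal
(5,2): no bracket -> illegal
(5,5): no bracket -> illegal
(6,2): flips 1 -> legal
(6,3): flips 2 -> legal
(6,5): no bracket -> illegal
(7,3): no bracket -> illegal
(7,4): flips 2 -> legal
(7,5): flips 2 -> legal
W mobility = 6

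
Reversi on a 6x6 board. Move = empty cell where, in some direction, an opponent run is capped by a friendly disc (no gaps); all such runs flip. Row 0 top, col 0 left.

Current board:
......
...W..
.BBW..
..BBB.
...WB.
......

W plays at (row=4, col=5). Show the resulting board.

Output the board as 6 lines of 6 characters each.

Answer: ......
...W..
.BBW..
..BBW.
...WWW
......

Derivation:
Place W at (4,5); scan 8 dirs for brackets.
Dir NW: opp run (3,4) capped by W -> flip
Dir N: first cell '.' (not opp) -> no flip
Dir NE: edge -> no flip
Dir W: opp run (4,4) capped by W -> flip
Dir E: edge -> no flip
Dir SW: first cell '.' (not opp) -> no flip
Dir S: first cell '.' (not opp) -> no flip
Dir SE: edge -> no flip
All flips: (3,4) (4,4)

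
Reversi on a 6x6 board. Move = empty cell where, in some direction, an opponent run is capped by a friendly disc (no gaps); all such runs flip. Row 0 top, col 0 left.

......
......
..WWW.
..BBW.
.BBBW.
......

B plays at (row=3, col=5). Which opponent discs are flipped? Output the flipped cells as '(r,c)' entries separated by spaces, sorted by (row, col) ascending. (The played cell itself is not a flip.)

Answer: (3,4)

Derivation:
Dir NW: opp run (2,4), next='.' -> no flip
Dir N: first cell '.' (not opp) -> no flip
Dir NE: edge -> no flip
Dir W: opp run (3,4) capped by B -> flip
Dir E: edge -> no flip
Dir SW: opp run (4,4), next='.' -> no flip
Dir S: first cell '.' (not opp) -> no flip
Dir SE: edge -> no flip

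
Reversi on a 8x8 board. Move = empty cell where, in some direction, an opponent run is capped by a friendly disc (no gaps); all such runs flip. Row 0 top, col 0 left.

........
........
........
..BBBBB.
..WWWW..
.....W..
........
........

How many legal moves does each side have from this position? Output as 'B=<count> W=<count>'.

Answer: B=7 W=7

Derivation:
-- B to move --
(3,1): no bracket -> illegal
(4,1): no bracket -> illegal
(4,6): no bracket -> illegal
(5,1): flips 1 -> legal
(5,2): flips 2 -> legal
(5,3): flips 2 -> legal
(5,4): flips 3 -> legal
(5,6): flips 1 -> legal
(6,4): no bracket -> illegal
(6,5): flips 2 -> legal
(6,6): flips 2 -> legal
B mobility = 7
-- W to move --
(2,1): flips 1 -> legal
(2,2): flips 2 -> legal
(2,3): flips 2 -> legal
(2,4): flips 2 -> legal
(2,5): flips 2 -> legal
(2,6): flips 1 -> legal
(2,7): flips 1 -> legal
(3,1): no bracket -> illegal
(3,7): no bracket -> illegal
(4,1): no bracket -> illegal
(4,6): no bracket -> illegal
(4,7): no bracket -> illegal
W mobility = 7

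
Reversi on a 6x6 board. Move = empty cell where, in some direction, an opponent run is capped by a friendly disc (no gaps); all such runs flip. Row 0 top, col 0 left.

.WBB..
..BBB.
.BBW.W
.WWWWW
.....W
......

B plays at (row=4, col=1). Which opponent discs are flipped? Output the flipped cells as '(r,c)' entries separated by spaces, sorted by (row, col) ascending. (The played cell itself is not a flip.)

Answer: (2,3) (3,1) (3,2)

Derivation:
Dir NW: first cell '.' (not opp) -> no flip
Dir N: opp run (3,1) capped by B -> flip
Dir NE: opp run (3,2) (2,3) capped by B -> flip
Dir W: first cell '.' (not opp) -> no flip
Dir E: first cell '.' (not opp) -> no flip
Dir SW: first cell '.' (not opp) -> no flip
Dir S: first cell '.' (not opp) -> no flip
Dir SE: first cell '.' (not opp) -> no flip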